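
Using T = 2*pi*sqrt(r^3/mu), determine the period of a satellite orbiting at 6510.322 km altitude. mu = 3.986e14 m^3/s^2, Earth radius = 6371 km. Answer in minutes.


r = 12881.3220 km = 1.2881322e+07 m
T = 2*pi*sqrt(r^3/mu) = 2*pi*sqrt(2.1373779e+21 / 3.986e14)
T = 14549.6275 s = 242.4938 min

242.4938 minutes


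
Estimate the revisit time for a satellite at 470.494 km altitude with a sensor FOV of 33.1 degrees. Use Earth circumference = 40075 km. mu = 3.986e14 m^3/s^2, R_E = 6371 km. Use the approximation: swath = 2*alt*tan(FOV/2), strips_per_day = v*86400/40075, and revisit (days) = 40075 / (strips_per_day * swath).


swath = 2*470.494*tan(0.288852) = 279.6268 km
v = sqrt(mu/r) = 7632.9633 m/s = 7.6330 km/s
strips/day = v*86400/40075 = 7.6330*86400/40075 = 16.4563
coverage/day = strips * swath = 16.4563 * 279.6268 = 4601.6350 km
revisit = 40075 / 4601.6350 = 8.7089 days

8.7089 days


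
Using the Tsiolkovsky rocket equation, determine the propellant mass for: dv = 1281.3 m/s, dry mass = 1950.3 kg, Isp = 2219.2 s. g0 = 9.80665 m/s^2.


ve = Isp * g0 = 2219.2 * 9.80665 = 21762.917680 m/s
mass ratio = exp(dv/ve) = exp(1281.3/21762.917680) = 1.06064305
m_prop = m_dry * (mr - 1) = 1950.3 * (1.06064305 - 1)
m_prop = 118.2721 kg

118.2721 kg


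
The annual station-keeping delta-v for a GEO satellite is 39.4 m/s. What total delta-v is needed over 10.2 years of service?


dV = rate * years = 39.4 * 10.2
dV = 401.8800 m/s

401.8800 m/s


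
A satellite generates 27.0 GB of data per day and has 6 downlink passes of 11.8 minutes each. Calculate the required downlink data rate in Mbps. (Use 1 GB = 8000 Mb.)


total contact time = 6 * 11.8 * 60 = 4248.0000 s
data = 27.0 GB = 216000.0000 Mb
rate = 216000.0000 / 4248.0000 = 50.8475 Mbps

50.8475 Mbps


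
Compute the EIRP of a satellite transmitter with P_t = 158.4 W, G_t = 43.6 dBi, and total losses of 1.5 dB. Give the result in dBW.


Pt = 158.4 W = 21.9976 dBW
EIRP = Pt_dBW + Gt - losses = 21.9976 + 43.6 - 1.5 = 64.0976 dBW

64.0976 dBW


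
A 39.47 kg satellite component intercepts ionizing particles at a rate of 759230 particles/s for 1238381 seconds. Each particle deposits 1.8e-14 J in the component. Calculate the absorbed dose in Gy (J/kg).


Total energy deposited = rate * time * E_per
  = 759230 * 1238381 * 1.8e-14 = 0.01692389 J
Dose = E_total / mass = 0.01692389 / 39.47
Dose = 4.2877852e-04 Gy

4.2878e-04 Gy


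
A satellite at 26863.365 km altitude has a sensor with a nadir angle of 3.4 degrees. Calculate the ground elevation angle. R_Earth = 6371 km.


r = R_E + alt = 33234.3650 km
Law of sines in the satellite / Earth-center / ground-point triangle:
  sin(nadir)/R_E = sin(90 + el)/r  =>  cos(el) = (r/R_E)*sin(nadir)
cos(el) = (33234.3650 / 6371.0000) * sin(3.4 deg) = 0.3093721
el = arccos(0.3093721) = 71.9786 deg
(Earth-central angle = 90 - nadir - el = 14.6214 deg)

71.9786 degrees


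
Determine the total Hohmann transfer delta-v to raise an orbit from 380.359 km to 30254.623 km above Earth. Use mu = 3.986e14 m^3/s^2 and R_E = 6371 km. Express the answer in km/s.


r1 = 6751.3590 km = 6.751359e+06 m
r2 = 36625.6230 km = 3.6625623e+07 m
dv1 = sqrt(mu/r1)*(sqrt(2*r2/(r1+r2)) - 1) = 2301.3180 m/s
dv2 = sqrt(mu/r2)*(1 - sqrt(2*r1/(r1+r2))) = 1458.3630 m/s
total dv = |dv1| + |dv2| = 2301.3180 + 1458.3630 = 3759.6810 m/s = 3.7597 km/s

3.7597 km/s


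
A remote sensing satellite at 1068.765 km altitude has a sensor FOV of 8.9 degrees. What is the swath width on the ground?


FOV = 8.9 deg = 0.1553343 rad
swath = 2 * alt * tan(FOV/2) = 2 * 1068.765 * tan(0.07766715)
swath = 2 * 1068.765 * 0.0778237
swath = 166.3505 km

166.3505 km


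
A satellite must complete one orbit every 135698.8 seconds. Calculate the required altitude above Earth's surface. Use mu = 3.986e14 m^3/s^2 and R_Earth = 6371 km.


T = 135698.8 s
r = (mu*T^2/(4*pi^2))^(1/3) = (3.986e14 * 135698.8^2 / (4*pi^2))^(1/3)
r = 5.7074641e+07 m = 57074.6413 km
alt = r - R_E = 57074.6413 - 6371 = 50703.6413 km

50703.6413 km


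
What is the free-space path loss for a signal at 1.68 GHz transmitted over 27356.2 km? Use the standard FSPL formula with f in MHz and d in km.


f = 1.68 GHz = 1680.0000 MHz
d = 27356.2 km
FSPL = 32.44 + 20*log10(1680.0000) + 20*log10(27356.2)
FSPL = 32.44 + 64.5062 + 88.7411
FSPL = 185.6873 dB

185.6873 dB


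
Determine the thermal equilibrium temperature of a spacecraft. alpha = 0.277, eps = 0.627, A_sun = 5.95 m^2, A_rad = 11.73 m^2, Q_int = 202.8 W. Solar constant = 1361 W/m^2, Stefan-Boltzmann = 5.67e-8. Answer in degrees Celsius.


Numerator = alpha*S*A_sun + Q_int = 0.277*1361*5.95 + 202.8 = 2445.9322 W
Denominator = eps*sigma*A_rad = 0.627*5.67e-8*11.73 = 4.1701206e-07 W/K^4
T^4 = 5.8653751e+09 K^4
T = 276.7413 K = 3.5913 C

3.5913 degrees Celsius


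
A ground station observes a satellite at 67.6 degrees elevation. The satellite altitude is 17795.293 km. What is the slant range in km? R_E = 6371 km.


h = 17795.293 km, el = 67.6 deg
d = -R_E*sin(el) + sqrt((R_E*sin(el))^2 + 2*R_E*h + h^2)
d = -6371.0000*sin(1.1798) + sqrt((6371.0000*0.924546)^2 + 2*6371.0000*17795.293 + 17795.293^2)
d = 18153.7499 km

18153.7499 km


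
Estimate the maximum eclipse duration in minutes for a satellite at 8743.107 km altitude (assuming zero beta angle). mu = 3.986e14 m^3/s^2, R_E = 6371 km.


r = 15114.1070 km
T = 308.2008 min
Eclipse fraction = arcsin(R_E/r)/pi = arcsin(6371.0000/15114.1070)/pi
= arcsin(0.4215267)/pi = 0.1385056
Eclipse duration = 0.1385056 * 308.2008 = 42.6875 min

42.6875 minutes


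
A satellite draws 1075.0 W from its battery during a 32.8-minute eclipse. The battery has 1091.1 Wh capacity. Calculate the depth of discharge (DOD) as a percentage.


E_used = P * t / 60 = 1075.0 * 32.8 / 60 = 587.6667 Wh
DOD = E_used / E_total * 100 = 587.6667 / 1091.1 * 100
DOD = 53.8600 %

53.8600 %


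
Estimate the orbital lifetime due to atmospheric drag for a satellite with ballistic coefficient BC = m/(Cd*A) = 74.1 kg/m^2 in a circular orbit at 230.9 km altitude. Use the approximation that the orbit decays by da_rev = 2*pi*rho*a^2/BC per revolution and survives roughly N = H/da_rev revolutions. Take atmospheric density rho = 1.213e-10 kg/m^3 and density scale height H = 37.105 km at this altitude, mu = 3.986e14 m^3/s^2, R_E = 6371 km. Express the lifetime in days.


a = R_E + alt = 6601.9000 km = 6.6019e+06 m
da_rev = 2*pi*rho*a^2/BC = 2*pi*1.213e-10*(6.6019e+06)^2/74.1 = 448.291335 m per revolution
N = H/da_rev = 37105.0000 m / 448.291335 m = 82.7698 revolutions
P = 2*pi*sqrt(a^3/mu) = 5338.4433 s
lifetime = N*P = 82.7698 * 5338.4433 = 441862.0723 s = 5.1141 days

5.1141 days


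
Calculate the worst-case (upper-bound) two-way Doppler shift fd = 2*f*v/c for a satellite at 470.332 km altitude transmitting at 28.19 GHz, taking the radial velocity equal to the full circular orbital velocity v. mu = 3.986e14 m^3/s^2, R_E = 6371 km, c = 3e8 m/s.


r = 6.841332e+06 m
v = sqrt(mu/r) = 7633.0536 m/s (worst-case radial velocity)
f = 28.19 GHz = 2.819e+10 Hz
fd = 2*f*v/c = 2*2.819e+10*7633.0536/3.0e+08
fd = 1.4345052e+06 Hz

1.4345e+06 Hz


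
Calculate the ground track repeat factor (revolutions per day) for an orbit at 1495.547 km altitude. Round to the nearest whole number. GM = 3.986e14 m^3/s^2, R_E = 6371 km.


r = 7.866547e+06 m
T = 2*pi*sqrt(r^3/mu) = 6943.6438 s = 115.7274 min
revs/day = 1440 / 115.7274 = 12.4430
Rounded: 12 revolutions per day

12 revolutions per day


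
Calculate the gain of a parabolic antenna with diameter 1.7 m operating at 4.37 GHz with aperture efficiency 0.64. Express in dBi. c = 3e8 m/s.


lambda = c/f = 3e8 / 4.37e+09 = 0.06864989 m
G = eta*(pi*D/lambda)^2 = 0.64*(pi*1.7/0.06864989)^2
G = 3873.4498 (linear)
G = 10*log10(3873.4498) = 35.8810 dBi

35.8810 dBi


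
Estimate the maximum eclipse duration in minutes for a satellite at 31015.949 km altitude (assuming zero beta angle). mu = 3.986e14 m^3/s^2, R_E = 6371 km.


r = 37386.9490 km
T = 1199.0575 min
Eclipse fraction = arcsin(R_E/r)/pi = arcsin(6371.0000/37386.9490)/pi
= arcsin(0.1704071)/pi = 0.05450826
Eclipse duration = 0.05450826 * 1199.0575 = 65.3585 min

65.3585 minutes


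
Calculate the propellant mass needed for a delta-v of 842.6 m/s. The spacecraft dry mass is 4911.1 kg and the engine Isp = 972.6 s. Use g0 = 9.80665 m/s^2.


ve = Isp * g0 = 972.6 * 9.80665 = 9537.947790 m/s
mass ratio = exp(dv/ve) = exp(842.6/9537.947790) = 1.09236149
m_prop = m_dry * (mr - 1) = 4911.1 * (1.09236149 - 1)
m_prop = 453.5965 kg

453.5965 kg


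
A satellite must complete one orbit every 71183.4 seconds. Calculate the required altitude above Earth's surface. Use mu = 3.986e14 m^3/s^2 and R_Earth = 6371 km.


T = 71183.4 s
r = (mu*T^2/(4*pi^2))^(1/3) = (3.986e14 * 71183.4^2 / (4*pi^2))^(1/3)
r = 3.7123166e+07 m = 37123.1657 km
alt = r - R_E = 37123.1657 - 6371 = 30752.1657 km

30752.1657 km


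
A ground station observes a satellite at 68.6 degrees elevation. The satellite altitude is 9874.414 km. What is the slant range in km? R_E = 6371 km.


h = 9874.414 km, el = 68.6 deg
d = -R_E*sin(el) + sqrt((R_E*sin(el))^2 + 2*R_E*h + h^2)
d = -6371.0000*sin(1.1973) + sqrt((6371.0000*0.9310558)^2 + 2*6371.0000*9874.414 + 9874.414^2)
d = 10146.4762 km

10146.4762 km


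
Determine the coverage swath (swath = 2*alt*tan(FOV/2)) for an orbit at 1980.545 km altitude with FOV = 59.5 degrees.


FOV = 59.5 deg = 1.0385 rad
swath = 2 * alt * tan(FOV/2) = 2 * 1980.545 * tan(0.5192355)
swath = 2 * 1980.545 * 0.5715471
swath = 2263.9495 km

2263.9495 km


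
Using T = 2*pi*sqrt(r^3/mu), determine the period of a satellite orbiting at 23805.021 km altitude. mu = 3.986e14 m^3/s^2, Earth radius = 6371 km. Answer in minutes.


r = 30176.0210 km = 3.0176021e+07 m
T = 2*pi*sqrt(r^3/mu) = 2*pi*sqrt(2.7478051e+22 / 3.986e14)
T = 52167.9993 s = 869.4667 min

869.4667 minutes


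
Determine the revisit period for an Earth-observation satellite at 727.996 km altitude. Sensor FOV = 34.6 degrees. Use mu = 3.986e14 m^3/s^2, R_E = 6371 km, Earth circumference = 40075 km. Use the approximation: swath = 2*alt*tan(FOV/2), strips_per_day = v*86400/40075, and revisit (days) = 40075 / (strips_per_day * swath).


swath = 2*727.996*tan(0.301942) = 453.4910 km
v = sqrt(mu/r) = 7493.2493 m/s = 7.4932 km/s
strips/day = v*86400/40075 = 7.4932*86400/40075 = 16.1551
coverage/day = strips * swath = 16.1551 * 453.4910 = 7326.2051 km
revisit = 40075 / 7326.2051 = 5.4701 days

5.4701 days


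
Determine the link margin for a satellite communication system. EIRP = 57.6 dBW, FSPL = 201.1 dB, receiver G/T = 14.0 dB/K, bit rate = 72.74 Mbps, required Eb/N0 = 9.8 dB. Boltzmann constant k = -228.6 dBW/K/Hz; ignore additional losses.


C/N0 = EIRP - FSPL + G/T - k = 57.6 - 201.1 + 14.0 - (-228.6)
C/N0 = 99.1000 dB-Hz
R_b = 72.74 Mbps = 7.274e+07 bps -> 10*log10(R_b) = 78.6177 dB-Hz
Eb/N0 = C/N0 - 10*log10(R_b) = 99.1000 - 78.6177 = 20.4823 dB
Margin = Eb/N0 - Eb/N0_req = 20.4823 - 9.8 = 10.6823 dB (link closes)

10.6823 dB


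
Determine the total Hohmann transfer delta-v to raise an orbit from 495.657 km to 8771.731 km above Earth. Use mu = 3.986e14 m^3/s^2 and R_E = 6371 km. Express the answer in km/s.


r1 = 6866.6570 km = 6.866657e+06 m
r2 = 15142.7310 km = 1.5142731e+07 m
dv1 = sqrt(mu/r1)*(sqrt(2*r2/(r1+r2)) - 1) = 1318.3918 m/s
dv2 = sqrt(mu/r2)*(1 - sqrt(2*r1/(r1+r2))) = 1077.8270 m/s
total dv = |dv1| + |dv2| = 1318.3918 + 1077.8270 = 2396.2188 m/s = 2.3962 km/s

2.3962 km/s


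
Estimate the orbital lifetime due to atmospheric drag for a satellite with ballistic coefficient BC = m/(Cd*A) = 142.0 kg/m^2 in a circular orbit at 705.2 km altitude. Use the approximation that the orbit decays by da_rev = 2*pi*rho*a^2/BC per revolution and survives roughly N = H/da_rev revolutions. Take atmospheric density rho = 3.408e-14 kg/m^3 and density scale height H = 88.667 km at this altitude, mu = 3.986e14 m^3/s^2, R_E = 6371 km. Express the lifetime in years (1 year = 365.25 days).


a = R_E + alt = 7076.2000 km = 7.0762e+06 m
da_rev = 2*pi*rho*a^2/BC = 2*pi*3.408e-14*(7.0762e+06)^2/142.0 = 0.0755077116 m per revolution
N = H/da_rev = 88667.0000 m / 0.0755077116 m = 1.1742774e+06 revolutions
P = 2*pi*sqrt(a^3/mu) = 5923.9498 s
lifetime = N*P = 1.1742774e+06 * 5923.9498 = 6.9563604e+09 s = 80513.4309 days
years = 80513.4309 / 365.25 = 220.4338 years

220.4338 years


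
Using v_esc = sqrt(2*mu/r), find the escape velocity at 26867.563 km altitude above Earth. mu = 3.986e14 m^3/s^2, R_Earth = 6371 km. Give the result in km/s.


r = 6371.0 + 26867.563 = 33238.5630 km = 3.3238563e+07 m
v_esc = sqrt(2*mu/r) = sqrt(2*3.986e14 / 3.3238563e+07)
v_esc = 4897.3656 m/s = 4.8974 km/s

4.8974 km/s


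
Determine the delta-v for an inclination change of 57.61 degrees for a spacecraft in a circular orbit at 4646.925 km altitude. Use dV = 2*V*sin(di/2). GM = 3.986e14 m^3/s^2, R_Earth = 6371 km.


r = 11017.9250 km = 1.1017925e+07 m
V = sqrt(mu/r) = 6014.7661 m/s
di = 57.61 deg = 1.0055 rad
dV = 2*V*sin(di/2) = 2*6014.7661*sin(0.5027421)
dV = 5796.1912 m/s = 5.7962 km/s

5.7962 km/s


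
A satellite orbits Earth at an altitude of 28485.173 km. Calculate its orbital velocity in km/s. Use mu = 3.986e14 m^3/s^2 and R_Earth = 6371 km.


r = R_E + alt = 6371.0 + 28485.173 = 34856.1730 km = 3.4856173e+07 m
v = sqrt(mu/r) = sqrt(3.986e14 / 3.4856173e+07) = 3381.6511 m/s = 3.3817 km/s

3.3817 km/s


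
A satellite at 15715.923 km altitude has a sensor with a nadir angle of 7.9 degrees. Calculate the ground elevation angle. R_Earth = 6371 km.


r = R_E + alt = 22086.9230 km
Law of sines in the satellite / Earth-center / ground-point triangle:
  sin(nadir)/R_E = sin(90 + el)/r  =>  cos(el) = (r/R_E)*sin(nadir)
cos(el) = (22086.9230 / 6371.0000) * sin(7.9 deg) = 0.4764915
el = arccos(0.4764915) = 61.5435 deg
(Earth-central angle = 90 - nadir - el = 20.5565 deg)

61.5435 degrees


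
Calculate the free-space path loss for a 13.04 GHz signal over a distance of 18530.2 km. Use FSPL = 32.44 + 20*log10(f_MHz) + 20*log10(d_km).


f = 13.04 GHz = 13040.0000 MHz
d = 18530.2 km
FSPL = 32.44 + 20*log10(13040.0000) + 20*log10(18530.2)
FSPL = 32.44 + 82.3056 + 85.3576
FSPL = 200.1032 dB

200.1032 dB


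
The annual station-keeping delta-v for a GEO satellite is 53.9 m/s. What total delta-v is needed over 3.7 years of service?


dV = rate * years = 53.9 * 3.7
dV = 199.4300 m/s

199.4300 m/s


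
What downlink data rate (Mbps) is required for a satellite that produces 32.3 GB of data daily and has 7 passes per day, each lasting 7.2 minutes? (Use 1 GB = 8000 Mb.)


total contact time = 7 * 7.2 * 60 = 3024.0000 s
data = 32.3 GB = 258400.0000 Mb
rate = 258400.0000 / 3024.0000 = 85.4497 Mbps

85.4497 Mbps


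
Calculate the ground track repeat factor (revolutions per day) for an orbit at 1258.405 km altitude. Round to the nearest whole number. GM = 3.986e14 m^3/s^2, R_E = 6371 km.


r = 7.629405e+06 m
T = 2*pi*sqrt(r^3/mu) = 6632.0414 s = 110.5340 min
revs/day = 1440 / 110.5340 = 13.0277
Rounded: 13 revolutions per day

13 revolutions per day


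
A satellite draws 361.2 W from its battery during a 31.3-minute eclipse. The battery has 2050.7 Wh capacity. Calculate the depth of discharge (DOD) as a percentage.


E_used = P * t / 60 = 361.2 * 31.3 / 60 = 188.4260 Wh
DOD = E_used / E_total * 100 = 188.4260 / 2050.7 * 100
DOD = 9.1884 %

9.1884 %


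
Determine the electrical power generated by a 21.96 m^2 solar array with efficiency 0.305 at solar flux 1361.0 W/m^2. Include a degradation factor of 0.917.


P = area * eta * S * degradation
P = 21.96 * 0.305 * 1361.0 * 0.917
P = 8359.1022 W

8359.1022 W


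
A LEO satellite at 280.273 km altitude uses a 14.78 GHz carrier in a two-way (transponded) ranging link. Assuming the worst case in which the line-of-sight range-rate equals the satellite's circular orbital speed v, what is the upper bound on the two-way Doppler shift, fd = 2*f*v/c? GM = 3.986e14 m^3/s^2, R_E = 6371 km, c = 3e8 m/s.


r = 6.651273e+06 m
v = sqrt(mu/r) = 7741.3421 m/s (worst-case radial velocity)
f = 14.78 GHz = 1.478e+10 Hz
fd = 2*f*v/c = 2*1.478e+10*7741.3421/3.0e+08
fd = 762780.2423 Hz

762780.2423 Hz


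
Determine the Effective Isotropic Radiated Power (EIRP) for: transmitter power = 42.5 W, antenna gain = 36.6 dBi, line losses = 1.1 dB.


Pt = 42.5 W = 16.2839 dBW
EIRP = Pt_dBW + Gt - losses = 16.2839 + 36.6 - 1.1 = 51.7839 dBW

51.7839 dBW


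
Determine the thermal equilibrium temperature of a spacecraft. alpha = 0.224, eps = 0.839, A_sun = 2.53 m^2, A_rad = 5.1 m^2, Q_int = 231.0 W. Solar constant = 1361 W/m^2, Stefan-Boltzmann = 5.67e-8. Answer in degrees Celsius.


Numerator = alpha*S*A_sun + Q_int = 0.224*1361*2.53 + 231.0 = 1002.3059 W
Denominator = eps*sigma*A_rad = 0.839*5.67e-8*5.1 = 2.4261363e-07 W/K^4
T^4 = 4.1312845e+09 K^4
T = 253.5253 K = -19.6247 C

-19.6247 degrees Celsius


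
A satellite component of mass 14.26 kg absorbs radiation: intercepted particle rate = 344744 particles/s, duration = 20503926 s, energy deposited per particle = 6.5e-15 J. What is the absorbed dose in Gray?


Total energy deposited = rate * time * E_per
  = 344744 * 20503926 * 6.5e-15 = 0.04594594 J
Dose = E_total / mass = 0.04594594 / 14.26
Dose = 0.003222015 Gy

0.0032 Gy


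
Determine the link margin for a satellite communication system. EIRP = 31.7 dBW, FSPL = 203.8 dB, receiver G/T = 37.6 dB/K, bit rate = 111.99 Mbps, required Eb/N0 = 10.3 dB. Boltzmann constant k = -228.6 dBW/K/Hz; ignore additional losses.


C/N0 = EIRP - FSPL + G/T - k = 31.7 - 203.8 + 37.6 - (-228.6)
C/N0 = 94.1000 dB-Hz
R_b = 111.99 Mbps = 1.1199e+08 bps -> 10*log10(R_b) = 80.4918 dB-Hz
Eb/N0 = C/N0 - 10*log10(R_b) = 94.1000 - 80.4918 = 13.6082 dB
Margin = Eb/N0 - Eb/N0_req = 13.6082 - 10.3 = 3.3082 dB (link closes)

3.3082 dB


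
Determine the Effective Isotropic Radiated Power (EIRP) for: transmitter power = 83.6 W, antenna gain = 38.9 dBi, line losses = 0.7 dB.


Pt = 83.6 W = 19.2221 dBW
EIRP = Pt_dBW + Gt - losses = 19.2221 + 38.9 - 0.7 = 57.4221 dBW

57.4221 dBW


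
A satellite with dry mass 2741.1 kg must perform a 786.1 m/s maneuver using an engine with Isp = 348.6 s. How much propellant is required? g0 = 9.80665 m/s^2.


ve = Isp * g0 = 348.6 * 9.80665 = 3418.598190 m/s
mass ratio = exp(dv/ve) = exp(786.1/3418.598190) = 1.25853463
m_prop = m_dry * (mr - 1) = 2741.1 * (1.25853463 - 1)
m_prop = 708.6693 kg

708.6693 kg


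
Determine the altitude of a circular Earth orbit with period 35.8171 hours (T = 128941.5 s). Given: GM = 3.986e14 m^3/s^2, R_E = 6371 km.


T = 128941.5 s
r = (mu*T^2/(4*pi^2))^(1/3) = (3.986e14 * 128941.5^2 / (4*pi^2))^(1/3)
r = 5.516382e+07 m = 55163.8198 km
alt = r - R_E = 55163.8198 - 6371 = 48792.8198 km

48792.8198 km


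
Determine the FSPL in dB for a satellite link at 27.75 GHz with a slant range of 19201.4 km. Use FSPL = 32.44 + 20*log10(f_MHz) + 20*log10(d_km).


f = 27.75 GHz = 27750.0000 MHz
d = 19201.4 km
FSPL = 32.44 + 20*log10(27750.0000) + 20*log10(19201.4)
FSPL = 32.44 + 88.8653 + 85.6667
FSPL = 206.9719 dB

206.9719 dB


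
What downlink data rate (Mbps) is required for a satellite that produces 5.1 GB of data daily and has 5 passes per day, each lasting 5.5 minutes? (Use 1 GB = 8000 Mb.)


total contact time = 5 * 5.5 * 60 = 1650.0000 s
data = 5.1 GB = 40800.0000 Mb
rate = 40800.0000 / 1650.0000 = 24.7273 Mbps

24.7273 Mbps


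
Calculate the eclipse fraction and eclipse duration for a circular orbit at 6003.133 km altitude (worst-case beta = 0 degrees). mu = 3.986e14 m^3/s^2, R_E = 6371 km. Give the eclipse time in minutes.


r = 12374.1330 km
T = 228.3138 min
Eclipse fraction = arcsin(R_E/r)/pi = arcsin(6371.0000/12374.1330)/pi
= arcsin(0.5148644)/pi = 0.1721577
Eclipse duration = 0.1721577 * 228.3138 = 39.3060 min

39.3060 minutes


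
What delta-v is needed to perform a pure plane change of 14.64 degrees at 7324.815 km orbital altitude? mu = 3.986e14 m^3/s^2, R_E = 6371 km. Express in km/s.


r = 13695.8150 km = 1.3695815e+07 m
V = sqrt(mu/r) = 5394.7920 m/s
di = 14.64 deg = 0.2555162 rad
dV = 2*V*sin(di/2) = 2*5394.7920*sin(0.1277581)
dV = 1374.7099 m/s = 1.3747 km/s

1.3747 km/s


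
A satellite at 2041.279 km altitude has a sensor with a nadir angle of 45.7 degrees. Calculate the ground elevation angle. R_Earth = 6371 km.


r = R_E + alt = 8412.2790 km
Law of sines in the satellite / Earth-center / ground-point triangle:
  sin(nadir)/R_E = sin(90 + el)/r  =>  cos(el) = (r/R_E)*sin(nadir)
cos(el) = (8412.2790 / 6371.0000) * sin(45.7 deg) = 0.9450019
el = arccos(0.9450019) = 19.0907 deg
(Earth-central angle = 90 - nadir - el = 25.2093 deg)

19.0907 degrees


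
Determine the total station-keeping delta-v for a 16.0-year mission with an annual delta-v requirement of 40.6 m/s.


dV = rate * years = 40.6 * 16.0
dV = 649.6000 m/s

649.6000 m/s


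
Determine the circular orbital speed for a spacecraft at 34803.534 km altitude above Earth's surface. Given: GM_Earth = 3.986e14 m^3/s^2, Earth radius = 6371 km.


r = R_E + alt = 6371.0 + 34803.534 = 41174.5340 km = 4.1174534e+07 m
v = sqrt(mu/r) = sqrt(3.986e14 / 4.1174534e+07) = 3111.3889 m/s = 3.1114 km/s

3.1114 km/s


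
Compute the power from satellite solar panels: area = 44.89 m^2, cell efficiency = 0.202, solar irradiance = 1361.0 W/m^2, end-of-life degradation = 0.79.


P = area * eta * S * degradation
P = 44.89 * 0.202 * 1361.0 * 0.79
P = 9749.5864 W

9749.5864 W


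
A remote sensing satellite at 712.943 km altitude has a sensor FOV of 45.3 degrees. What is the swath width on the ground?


FOV = 45.3 deg = 0.7906342 rad
swath = 2 * alt * tan(FOV/2) = 2 * 712.943 * tan(0.3953171)
swath = 2 * 712.943 * 0.4172841
swath = 594.9995 km

594.9995 km


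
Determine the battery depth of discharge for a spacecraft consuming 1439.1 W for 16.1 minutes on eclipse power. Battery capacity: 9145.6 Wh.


E_used = P * t / 60 = 1439.1 * 16.1 / 60 = 386.1585 Wh
DOD = E_used / E_total * 100 = 386.1585 / 9145.6 * 100
DOD = 4.2223 %

4.2223 %


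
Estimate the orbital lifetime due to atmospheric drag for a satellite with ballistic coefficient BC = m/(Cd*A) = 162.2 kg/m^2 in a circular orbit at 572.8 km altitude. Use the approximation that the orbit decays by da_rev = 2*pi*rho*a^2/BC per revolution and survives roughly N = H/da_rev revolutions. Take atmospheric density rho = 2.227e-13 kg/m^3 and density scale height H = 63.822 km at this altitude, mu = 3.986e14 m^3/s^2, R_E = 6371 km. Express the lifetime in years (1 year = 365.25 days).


a = R_E + alt = 6943.8000 km = 6.9438e+06 m
da_rev = 2*pi*rho*a^2/BC = 2*pi*2.227e-13*(6.9438e+06)^2/162.2 = 0.415952408 m per revolution
N = H/da_rev = 63822.0000 m / 0.415952408 m = 153435.8230 revolutions
P = 2*pi*sqrt(a^3/mu) = 5758.4689 s
lifetime = N*P = 153435.8230 * 5758.4689 = 8.8355542e+08 s = 10226.3358 days
years = 10226.3358 / 365.25 = 27.9982 years

27.9982 years


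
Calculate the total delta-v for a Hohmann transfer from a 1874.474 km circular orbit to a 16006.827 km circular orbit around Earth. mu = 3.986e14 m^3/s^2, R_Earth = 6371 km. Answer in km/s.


r1 = 8245.4740 km = 8.245474e+06 m
r2 = 22377.8270 km = 2.2377827e+07 m
dv1 = sqrt(mu/r1)*(sqrt(2*r2/(r1+r2)) - 1) = 1452.5902 m/s
dv2 = sqrt(mu/r2)*(1 - sqrt(2*r1/(r1+r2))) = 1123.3500 m/s
total dv = |dv1| + |dv2| = 1452.5902 + 1123.3500 = 2575.9402 m/s = 2.5759 km/s

2.5759 km/s


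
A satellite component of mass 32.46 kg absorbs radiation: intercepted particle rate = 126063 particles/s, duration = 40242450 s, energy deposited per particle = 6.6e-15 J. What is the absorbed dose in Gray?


Total energy deposited = rate * time * E_per
  = 126063 * 40242450 * 6.6e-15 = 0.03348235 J
Dose = E_total / mass = 0.03348235 / 32.46
Dose = 0.001031496 Gy

0.0010 Gy


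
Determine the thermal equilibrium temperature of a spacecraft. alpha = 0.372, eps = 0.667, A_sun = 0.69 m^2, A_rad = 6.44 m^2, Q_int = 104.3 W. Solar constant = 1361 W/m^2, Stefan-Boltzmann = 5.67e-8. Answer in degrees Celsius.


Numerator = alpha*S*A_sun + Q_int = 0.372*1361*0.69 + 104.3 = 453.6415 W
Denominator = eps*sigma*A_rad = 0.667*5.67e-8*6.44 = 2.4355372e-07 W/K^4
T^4 = 1.8625931e+09 K^4
T = 207.7445 K = -65.4055 C

-65.4055 degrees Celsius


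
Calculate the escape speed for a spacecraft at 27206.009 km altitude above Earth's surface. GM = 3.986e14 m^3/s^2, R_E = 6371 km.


r = 6371.0 + 27206.009 = 33577.0090 km = 3.3577009e+07 m
v_esc = sqrt(2*mu/r) = sqrt(2*3.986e14 / 3.3577009e+07)
v_esc = 4872.6211 m/s = 4.8726 km/s

4.8726 km/s


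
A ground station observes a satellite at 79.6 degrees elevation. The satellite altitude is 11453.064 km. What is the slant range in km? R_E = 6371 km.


h = 11453.064 km, el = 79.6 deg
d = -R_E*sin(el) + sqrt((R_E*sin(el))^2 + 2*R_E*h + h^2)
d = -6371.0000*sin(1.3893) + sqrt((6371.0000*0.9835715)^2 + 2*6371.0000*11453.064 + 11453.064^2)
d = 11520.5871 km

11520.5871 km


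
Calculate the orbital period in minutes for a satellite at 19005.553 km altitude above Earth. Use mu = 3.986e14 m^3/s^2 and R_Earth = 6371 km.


r = 25376.5530 km = 2.5376553e+07 m
T = 2*pi*sqrt(r^3/mu) = 2*pi*sqrt(1.6341725e+22 / 3.986e14)
T = 40230.9387 s = 670.5156 min

670.5156 minutes


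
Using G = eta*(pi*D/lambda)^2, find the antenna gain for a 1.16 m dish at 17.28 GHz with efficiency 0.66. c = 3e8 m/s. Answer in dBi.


lambda = c/f = 3e8 / 1.728e+10 = 0.01736111 m
G = eta*(pi*D/lambda)^2 = 0.66*(pi*1.16/0.01736111)^2
G = 29080.6846 (linear)
G = 10*log10(29080.6846) = 44.6360 dBi

44.6360 dBi


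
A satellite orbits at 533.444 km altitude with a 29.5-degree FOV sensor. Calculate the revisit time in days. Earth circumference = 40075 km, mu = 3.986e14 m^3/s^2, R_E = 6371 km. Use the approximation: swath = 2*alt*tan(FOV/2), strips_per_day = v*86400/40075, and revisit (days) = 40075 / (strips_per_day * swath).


swath = 2*533.444*tan(0.2574361) = 280.8882 km
v = sqrt(mu/r) = 7598.0875 m/s = 7.5981 km/s
strips/day = v*86400/40075 = 7.5981*86400/40075 = 16.3812
coverage/day = strips * swath = 16.3812 * 280.8882 = 4601.2725 km
revisit = 40075 / 4601.2725 = 8.7095 days

8.7095 days


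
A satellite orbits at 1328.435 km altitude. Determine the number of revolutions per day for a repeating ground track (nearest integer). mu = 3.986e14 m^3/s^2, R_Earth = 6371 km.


r = 7.699435e+06 m
T = 2*pi*sqrt(r^3/mu) = 6723.5634 s = 112.0594 min
revs/day = 1440 / 112.0594 = 12.8503
Rounded: 13 revolutions per day

13 revolutions per day


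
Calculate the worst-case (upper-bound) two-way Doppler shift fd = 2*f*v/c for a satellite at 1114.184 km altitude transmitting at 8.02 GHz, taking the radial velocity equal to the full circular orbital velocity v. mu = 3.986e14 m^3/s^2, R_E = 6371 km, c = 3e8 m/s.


r = 7.485184e+06 m
v = sqrt(mu/r) = 7297.3875 m/s (worst-case radial velocity)
f = 8.02 GHz = 8.02e+09 Hz
fd = 2*f*v/c = 2*8.02e+09*7297.3875/3.0e+08
fd = 390166.9836 Hz

390166.9836 Hz


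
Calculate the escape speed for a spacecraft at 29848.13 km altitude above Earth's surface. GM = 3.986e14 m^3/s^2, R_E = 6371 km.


r = 6371.0 + 29848.13 = 36219.1300 km = 3.621913e+07 m
v_esc = sqrt(2*mu/r) = sqrt(2*3.986e14 / 3.621913e+07)
v_esc = 4691.5315 m/s = 4.6915 km/s

4.6915 km/s


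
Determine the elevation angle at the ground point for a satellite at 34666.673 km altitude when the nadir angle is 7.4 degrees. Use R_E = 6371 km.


r = R_E + alt = 41037.6730 km
Law of sines in the satellite / Earth-center / ground-point triangle:
  sin(nadir)/R_E = sin(90 + el)/r  =>  cos(el) = (r/R_E)*sin(nadir)
cos(el) = (41037.6730 / 6371.0000) * sin(7.4 deg) = 0.8296141
el = arccos(0.8296141) = 33.9409 deg
(Earth-central angle = 90 - nadir - el = 48.6591 deg)

33.9409 degrees


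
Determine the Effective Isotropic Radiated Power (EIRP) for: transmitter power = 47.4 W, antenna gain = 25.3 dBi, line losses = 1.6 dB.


Pt = 47.4 W = 16.7578 dBW
EIRP = Pt_dBW + Gt - losses = 16.7578 + 25.3 - 1.6 = 40.4578 dBW

40.4578 dBW


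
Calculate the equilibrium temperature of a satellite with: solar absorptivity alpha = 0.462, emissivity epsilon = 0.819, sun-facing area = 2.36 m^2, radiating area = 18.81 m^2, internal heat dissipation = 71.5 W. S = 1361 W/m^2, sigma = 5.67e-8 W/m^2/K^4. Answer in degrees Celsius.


Numerator = alpha*S*A_sun + Q_int = 0.462*1361*2.36 + 71.5 = 1555.4255 W
Denominator = eps*sigma*A_rad = 0.819*5.67e-8*18.81 = 8.7348561e-07 W/K^4
T^4 = 1.7807111e+09 K^4
T = 205.4227 K = -67.7273 C

-67.7273 degrees Celsius


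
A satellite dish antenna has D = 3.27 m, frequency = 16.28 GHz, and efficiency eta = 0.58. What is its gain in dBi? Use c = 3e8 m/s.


lambda = c/f = 3e8 / 1.628e+10 = 0.01842752 m
G = eta*(pi*D/lambda)^2 = 0.58*(pi*3.27/0.01842752)^2
G = 180255.9196 (linear)
G = 10*log10(180255.9196) = 52.5589 dBi

52.5589 dBi


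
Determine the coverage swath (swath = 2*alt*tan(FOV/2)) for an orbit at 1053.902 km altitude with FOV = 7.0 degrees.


FOV = 7.0 deg = 0.122173 rad
swath = 2 * alt * tan(FOV/2) = 2 * 1053.902 * tan(0.06108652)
swath = 2 * 1053.902 * 0.06116262
swath = 128.9188 km

128.9188 km


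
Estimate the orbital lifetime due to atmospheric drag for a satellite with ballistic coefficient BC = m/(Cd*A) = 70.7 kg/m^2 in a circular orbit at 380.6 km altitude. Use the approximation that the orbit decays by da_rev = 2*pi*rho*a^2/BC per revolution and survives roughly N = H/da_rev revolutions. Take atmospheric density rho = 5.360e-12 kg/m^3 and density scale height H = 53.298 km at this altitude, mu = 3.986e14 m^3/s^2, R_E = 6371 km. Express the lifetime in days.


a = R_E + alt = 6751.6000 km = 6.7516e+06 m
da_rev = 2*pi*rho*a^2/BC = 2*pi*5.360e-12*(6.7516e+06)^2/70.7 = 21.713941 m per revolution
N = H/da_rev = 53298.0000 m / 21.713941 m = 2454.5521 revolutions
P = 2*pi*sqrt(a^3/mu) = 5521.0449 s
lifetime = N*P = 2454.5521 * 5521.0449 = 1.3551692e+07 s = 156.8483 days

156.8483 days


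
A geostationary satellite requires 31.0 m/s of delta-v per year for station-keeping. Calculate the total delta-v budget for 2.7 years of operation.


dV = rate * years = 31.0 * 2.7
dV = 83.7000 m/s

83.7000 m/s


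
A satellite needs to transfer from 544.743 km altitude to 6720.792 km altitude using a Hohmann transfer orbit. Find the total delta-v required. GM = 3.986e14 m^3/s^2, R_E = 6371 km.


r1 = 6915.7430 km = 6.915743e+06 m
r2 = 13091.7920 km = 1.3091792e+07 m
dv1 = sqrt(mu/r1)*(sqrt(2*r2/(r1+r2)) - 1) = 1093.0650 m/s
dv2 = sqrt(mu/r2)*(1 - sqrt(2*r1/(r1+r2))) = 930.0162 m/s
total dv = |dv1| + |dv2| = 1093.0650 + 930.0162 = 2023.0812 m/s = 2.0231 km/s

2.0231 km/s


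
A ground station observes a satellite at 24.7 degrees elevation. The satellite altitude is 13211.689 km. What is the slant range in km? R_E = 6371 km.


h = 13211.689 km, el = 24.7 deg
d = -R_E*sin(el) + sqrt((R_E*sin(el))^2 + 2*R_E*h + h^2)
d = -6371.0000*sin(0.4310963) + sqrt((6371.0000*0.4178671)^2 + 2*6371.0000*13211.689 + 13211.689^2)
d = 16045.5090 km

16045.5090 km


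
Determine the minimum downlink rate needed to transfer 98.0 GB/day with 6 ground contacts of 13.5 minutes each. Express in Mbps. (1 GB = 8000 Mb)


total contact time = 6 * 13.5 * 60 = 4860.0000 s
data = 98.0 GB = 784000.0000 Mb
rate = 784000.0000 / 4860.0000 = 161.3169 Mbps

161.3169 Mbps


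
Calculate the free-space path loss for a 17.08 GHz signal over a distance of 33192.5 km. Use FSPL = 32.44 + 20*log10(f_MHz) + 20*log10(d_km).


f = 17.08 GHz = 17080.0000 MHz
d = 33192.5 km
FSPL = 32.44 + 20*log10(17080.0000) + 20*log10(33192.5)
FSPL = 32.44 + 84.6498 + 90.4208
FSPL = 207.5106 dB

207.5106 dB


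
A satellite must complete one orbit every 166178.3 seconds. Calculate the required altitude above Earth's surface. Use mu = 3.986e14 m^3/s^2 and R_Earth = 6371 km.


T = 166178.3 s
r = (mu*T^2/(4*pi^2))^(1/3) = (3.986e14 * 166178.3^2 / (4*pi^2))^(1/3)
r = 6.5329409e+07 m = 65329.4087 km
alt = r - R_E = 65329.4087 - 6371 = 58958.4087 km

58958.4087 km


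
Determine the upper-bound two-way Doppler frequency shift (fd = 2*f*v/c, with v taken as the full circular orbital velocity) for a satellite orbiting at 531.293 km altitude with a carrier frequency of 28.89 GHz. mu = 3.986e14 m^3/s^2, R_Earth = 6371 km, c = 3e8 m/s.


r = 6.902293e+06 m
v = sqrt(mu/r) = 7599.2713 m/s (worst-case radial velocity)
f = 28.89 GHz = 2.889e+10 Hz
fd = 2*f*v/c = 2*2.889e+10*7599.2713/3.0e+08
fd = 1.4636197e+06 Hz

1.4636e+06 Hz


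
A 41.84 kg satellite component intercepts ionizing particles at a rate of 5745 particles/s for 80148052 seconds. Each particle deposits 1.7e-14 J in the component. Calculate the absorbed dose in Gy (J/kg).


Total energy deposited = rate * time * E_per
  = 5745 * 80148052 * 1.7e-14 = 0.007827659 J
Dose = E_total / mass = 0.007827659 / 41.84
Dose = 1.8708555e-04 Gy

1.8709e-04 Gy


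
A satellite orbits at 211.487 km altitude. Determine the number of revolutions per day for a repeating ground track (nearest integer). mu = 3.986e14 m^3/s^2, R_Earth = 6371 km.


r = 6.582487e+06 m
T = 2*pi*sqrt(r^3/mu) = 5314.9139 s = 88.5819 min
revs/day = 1440 / 88.5819 = 16.2561
Rounded: 16 revolutions per day

16 revolutions per day


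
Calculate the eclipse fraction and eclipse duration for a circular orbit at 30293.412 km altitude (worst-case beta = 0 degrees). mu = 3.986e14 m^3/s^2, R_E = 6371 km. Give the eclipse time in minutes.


r = 36664.4120 km
T = 1164.4667 min
Eclipse fraction = arcsin(R_E/r)/pi = arcsin(6371.0000/36664.4120)/pi
= arcsin(0.1737652)/pi = 0.05559339
Eclipse duration = 0.05559339 * 1164.4667 = 64.7366 min

64.7366 minutes


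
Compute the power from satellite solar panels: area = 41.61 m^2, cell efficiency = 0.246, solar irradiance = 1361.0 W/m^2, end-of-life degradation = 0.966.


P = area * eta * S * degradation
P = 41.61 * 0.246 * 1361.0 * 0.966
P = 13457.6142 W

13457.6142 W


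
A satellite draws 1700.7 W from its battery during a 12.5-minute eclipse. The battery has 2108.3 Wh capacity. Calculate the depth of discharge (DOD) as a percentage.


E_used = P * t / 60 = 1700.7 * 12.5 / 60 = 354.3125 Wh
DOD = E_used / E_total * 100 = 354.3125 / 2108.3 * 100
DOD = 16.8056 %

16.8056 %


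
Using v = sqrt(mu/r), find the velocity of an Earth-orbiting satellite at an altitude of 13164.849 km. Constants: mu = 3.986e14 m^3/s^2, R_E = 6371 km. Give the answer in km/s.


r = R_E + alt = 6371.0 + 13164.849 = 19535.8490 km = 1.9535849e+07 m
v = sqrt(mu/r) = sqrt(3.986e14 / 1.9535849e+07) = 4517.0251 m/s = 4.5170 km/s

4.5170 km/s


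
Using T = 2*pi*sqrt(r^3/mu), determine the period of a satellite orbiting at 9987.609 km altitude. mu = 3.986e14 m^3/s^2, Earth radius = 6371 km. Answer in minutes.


r = 16358.6090 km = 1.6358609e+07 m
T = 2*pi*sqrt(r^3/mu) = 2*pi*sqrt(4.3776306e+21 / 3.986e14)
T = 20822.3997 s = 347.0400 min

347.0400 minutes


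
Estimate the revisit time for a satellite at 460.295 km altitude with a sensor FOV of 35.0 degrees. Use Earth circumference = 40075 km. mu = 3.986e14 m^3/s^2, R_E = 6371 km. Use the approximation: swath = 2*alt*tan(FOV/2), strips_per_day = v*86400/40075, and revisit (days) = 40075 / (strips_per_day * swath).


swath = 2*460.295*tan(0.3054326) = 290.2609 km
v = sqrt(mu/r) = 7638.6591 m/s = 7.6387 km/s
strips/day = v*86400/40075 = 7.6387*86400/40075 = 16.4686
coverage/day = strips * swath = 16.4686 * 290.2609 = 4780.1981 km
revisit = 40075 / 4780.1981 = 8.3835 days

8.3835 days


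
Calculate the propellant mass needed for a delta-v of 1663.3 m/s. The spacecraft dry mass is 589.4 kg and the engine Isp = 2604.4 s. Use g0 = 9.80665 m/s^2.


ve = Isp * g0 = 2604.4 * 9.80665 = 25540.439260 m/s
mass ratio = exp(dv/ve) = exp(1663.3/25540.439260) = 1.06729155
m_prop = m_dry * (mr - 1) = 589.4 * (1.06729155 - 1)
m_prop = 39.6616 kg

39.6616 kg


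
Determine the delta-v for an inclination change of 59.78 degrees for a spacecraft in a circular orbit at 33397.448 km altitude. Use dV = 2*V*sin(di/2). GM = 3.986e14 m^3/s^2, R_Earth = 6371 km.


r = 39768.4480 km = 3.9768448e+07 m
V = sqrt(mu/r) = 3165.9155 m/s
di = 59.78 deg = 1.0434 rad
dV = 2*V*sin(di/2) = 2*3165.9155*sin(0.5216789)
dV = 3155.3821 m/s = 3.1554 km/s

3.1554 km/s


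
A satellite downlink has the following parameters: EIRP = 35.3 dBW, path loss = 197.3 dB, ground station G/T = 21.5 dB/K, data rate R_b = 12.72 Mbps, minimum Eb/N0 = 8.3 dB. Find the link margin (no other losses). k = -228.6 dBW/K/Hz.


C/N0 = EIRP - FSPL + G/T - k = 35.3 - 197.3 + 21.5 - (-228.6)
C/N0 = 88.1000 dB-Hz
R_b = 12.72 Mbps = 1.272e+07 bps -> 10*log10(R_b) = 71.0449 dB-Hz
Eb/N0 = C/N0 - 10*log10(R_b) = 88.1000 - 71.0449 = 17.0551 dB
Margin = Eb/N0 - Eb/N0_req = 17.0551 - 8.3 = 8.7551 dB (link closes)

8.7551 dB


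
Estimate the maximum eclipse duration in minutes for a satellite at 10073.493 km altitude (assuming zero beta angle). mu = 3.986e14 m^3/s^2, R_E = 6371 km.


r = 16444.4930 km
T = 349.7766 min
Eclipse fraction = arcsin(R_E/r)/pi = arcsin(6371.0000/16444.4930)/pi
= arcsin(0.3874245)/pi = 0.1266352
Eclipse duration = 0.1266352 * 349.7766 = 44.2940 min

44.2940 minutes


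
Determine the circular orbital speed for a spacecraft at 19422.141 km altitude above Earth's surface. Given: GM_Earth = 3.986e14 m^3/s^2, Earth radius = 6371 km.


r = R_E + alt = 6371.0 + 19422.141 = 25793.1410 km = 2.5793141e+07 m
v = sqrt(mu/r) = sqrt(3.986e14 / 2.5793141e+07) = 3931.1221 m/s = 3.9311 km/s

3.9311 km/s


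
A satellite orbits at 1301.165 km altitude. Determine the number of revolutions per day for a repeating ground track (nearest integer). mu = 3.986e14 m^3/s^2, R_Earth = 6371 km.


r = 7.672165e+06 m
T = 2*pi*sqrt(r^3/mu) = 6687.8746 s = 111.4646 min
revs/day = 1440 / 111.4646 = 12.9189
Rounded: 13 revolutions per day

13 revolutions per day


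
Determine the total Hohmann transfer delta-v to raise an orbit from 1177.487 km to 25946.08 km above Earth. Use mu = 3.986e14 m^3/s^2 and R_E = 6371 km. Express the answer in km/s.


r1 = 7548.4870 km = 7.548487e+06 m
r2 = 32317.0800 km = 3.231708e+07 m
dv1 = sqrt(mu/r1)*(sqrt(2*r2/(r1+r2)) - 1) = 1986.0244 m/s
dv2 = sqrt(mu/r2)*(1 - sqrt(2*r1/(r1+r2))) = 1350.7665 m/s
total dv = |dv1| + |dv2| = 1986.0244 + 1350.7665 = 3336.7909 m/s = 3.3368 km/s

3.3368 km/s


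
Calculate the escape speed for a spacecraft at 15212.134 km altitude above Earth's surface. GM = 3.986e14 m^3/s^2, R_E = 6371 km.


r = 6371.0 + 15212.134 = 21583.1340 km = 2.1583134e+07 m
v_esc = sqrt(2*mu/r) = sqrt(2*3.986e14 / 2.1583134e+07)
v_esc = 6077.5199 m/s = 6.0775 km/s

6.0775 km/s


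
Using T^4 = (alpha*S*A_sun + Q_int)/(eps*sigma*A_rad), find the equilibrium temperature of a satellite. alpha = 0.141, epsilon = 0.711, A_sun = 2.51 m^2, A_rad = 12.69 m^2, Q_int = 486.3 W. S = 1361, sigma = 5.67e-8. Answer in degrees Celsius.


Numerator = alpha*S*A_sun + Q_int = 0.141*1361*2.51 + 486.3 = 967.9715 W
Denominator = eps*sigma*A_rad = 0.711*5.67e-8*12.69 = 5.1158085e-07 W/K^4
T^4 = 1.8921183e+09 K^4
T = 208.5629 K = -64.5871 C

-64.5871 degrees Celsius


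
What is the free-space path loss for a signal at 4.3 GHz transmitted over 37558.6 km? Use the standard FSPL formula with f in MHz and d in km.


f = 4.3 GHz = 4300.0000 MHz
d = 37558.6 km
FSPL = 32.44 + 20*log10(4300.0000) + 20*log10(37558.6)
FSPL = 32.44 + 72.6694 + 91.4942
FSPL = 196.6036 dB

196.6036 dB


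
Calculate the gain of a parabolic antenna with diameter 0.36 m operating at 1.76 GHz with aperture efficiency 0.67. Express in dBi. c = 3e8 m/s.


lambda = c/f = 3e8 / 1.76e+09 = 0.1704545 m
G = eta*(pi*D/lambda)^2 = 0.67*(pi*0.36/0.1704545)^2
G = 29.4959 (linear)
G = 10*log10(29.4959) = 14.6976 dBi

14.6976 dBi


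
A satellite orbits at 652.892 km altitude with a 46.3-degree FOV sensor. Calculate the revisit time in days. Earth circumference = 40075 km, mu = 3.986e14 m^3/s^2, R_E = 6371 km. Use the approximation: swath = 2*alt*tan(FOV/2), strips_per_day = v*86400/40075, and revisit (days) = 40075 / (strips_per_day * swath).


swath = 2*652.892*tan(0.4040437) = 558.3114 km
v = sqrt(mu/r) = 7533.2041 m/s = 7.5332 km/s
strips/day = v*86400/40075 = 7.5332*86400/40075 = 16.2413
coverage/day = strips * swath = 16.2413 * 558.3114 = 9067.6854 km
revisit = 40075 / 9067.6854 = 4.4195 days

4.4195 days
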